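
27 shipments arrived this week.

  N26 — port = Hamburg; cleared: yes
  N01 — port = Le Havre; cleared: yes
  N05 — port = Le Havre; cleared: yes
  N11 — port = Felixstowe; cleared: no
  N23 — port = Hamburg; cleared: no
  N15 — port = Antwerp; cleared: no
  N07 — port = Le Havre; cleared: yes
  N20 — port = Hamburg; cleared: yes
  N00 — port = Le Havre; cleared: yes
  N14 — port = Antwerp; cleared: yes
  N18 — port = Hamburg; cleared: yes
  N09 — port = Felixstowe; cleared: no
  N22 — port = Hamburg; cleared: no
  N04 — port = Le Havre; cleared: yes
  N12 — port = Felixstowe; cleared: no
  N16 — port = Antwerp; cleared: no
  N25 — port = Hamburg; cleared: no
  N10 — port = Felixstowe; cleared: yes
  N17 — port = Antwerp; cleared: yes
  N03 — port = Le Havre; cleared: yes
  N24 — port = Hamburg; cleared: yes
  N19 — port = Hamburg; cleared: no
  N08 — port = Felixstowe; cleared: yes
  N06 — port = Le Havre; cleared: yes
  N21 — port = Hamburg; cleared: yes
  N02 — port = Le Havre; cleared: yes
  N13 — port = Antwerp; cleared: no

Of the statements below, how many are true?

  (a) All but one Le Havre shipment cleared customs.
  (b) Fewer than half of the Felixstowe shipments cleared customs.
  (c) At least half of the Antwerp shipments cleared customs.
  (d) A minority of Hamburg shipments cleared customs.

1

(a) Le Havre: |A| = 8, |A ∩ B| = 8; needs |A ∖ B| = 1 — false.
(b) Felixstowe: |A| = 5, |A ∩ B| = 2; needs |A ∩ B| < |A ∖ B| — true.
(c) Antwerp: |A| = 5, |A ∩ B| = 2; needs |A ∩ B| ≥ |A ∖ B| — false.
(d) Hamburg: |A| = 9, |A ∩ B| = 5; needs |A ∩ B| < |A ∖ B| — false.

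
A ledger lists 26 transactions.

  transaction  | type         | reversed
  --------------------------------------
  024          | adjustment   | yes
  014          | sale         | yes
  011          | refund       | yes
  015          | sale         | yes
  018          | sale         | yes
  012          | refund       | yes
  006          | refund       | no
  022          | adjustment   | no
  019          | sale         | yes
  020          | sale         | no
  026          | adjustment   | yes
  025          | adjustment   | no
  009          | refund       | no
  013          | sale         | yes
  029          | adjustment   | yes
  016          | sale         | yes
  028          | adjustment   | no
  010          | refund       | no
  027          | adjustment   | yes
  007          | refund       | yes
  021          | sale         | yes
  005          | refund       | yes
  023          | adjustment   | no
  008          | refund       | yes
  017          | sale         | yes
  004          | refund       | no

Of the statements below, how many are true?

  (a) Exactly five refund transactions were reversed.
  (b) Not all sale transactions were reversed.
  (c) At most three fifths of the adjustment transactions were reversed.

(a) refund: |A| = 9, |A ∩ B| = 5; needs |A ∩ B| = 5 — true.
(b) sale: |A| = 9, |A ∩ B| = 8; needs A ⊄ B (|A ∖ B| ≥ 1) — true.
(c) adjustment: |A| = 8, |A ∩ B| = 4; needs |A ∩ B| / |A| ≤ 3/5 — true.

3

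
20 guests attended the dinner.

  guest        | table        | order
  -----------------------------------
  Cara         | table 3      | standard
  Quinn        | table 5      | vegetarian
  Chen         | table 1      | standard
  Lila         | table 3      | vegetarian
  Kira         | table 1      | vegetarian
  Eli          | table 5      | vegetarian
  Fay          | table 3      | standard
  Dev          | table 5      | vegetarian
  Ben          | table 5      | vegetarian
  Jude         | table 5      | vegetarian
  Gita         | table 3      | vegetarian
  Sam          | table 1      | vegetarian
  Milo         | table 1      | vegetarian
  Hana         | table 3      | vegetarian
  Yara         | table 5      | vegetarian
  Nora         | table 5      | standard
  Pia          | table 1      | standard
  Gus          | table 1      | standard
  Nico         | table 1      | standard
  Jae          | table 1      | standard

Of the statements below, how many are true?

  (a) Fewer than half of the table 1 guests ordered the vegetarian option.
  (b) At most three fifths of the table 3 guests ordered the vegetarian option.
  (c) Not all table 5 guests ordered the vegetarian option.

3

(a) table 1: |A| = 8, |A ∩ B| = 3; needs |A ∩ B| < |A ∖ B| — true.
(b) table 3: |A| = 5, |A ∩ B| = 3; needs |A ∩ B| / |A| ≤ 3/5 — true.
(c) table 5: |A| = 7, |A ∩ B| = 6; needs A ⊄ B (|A ∖ B| ≥ 1) — true.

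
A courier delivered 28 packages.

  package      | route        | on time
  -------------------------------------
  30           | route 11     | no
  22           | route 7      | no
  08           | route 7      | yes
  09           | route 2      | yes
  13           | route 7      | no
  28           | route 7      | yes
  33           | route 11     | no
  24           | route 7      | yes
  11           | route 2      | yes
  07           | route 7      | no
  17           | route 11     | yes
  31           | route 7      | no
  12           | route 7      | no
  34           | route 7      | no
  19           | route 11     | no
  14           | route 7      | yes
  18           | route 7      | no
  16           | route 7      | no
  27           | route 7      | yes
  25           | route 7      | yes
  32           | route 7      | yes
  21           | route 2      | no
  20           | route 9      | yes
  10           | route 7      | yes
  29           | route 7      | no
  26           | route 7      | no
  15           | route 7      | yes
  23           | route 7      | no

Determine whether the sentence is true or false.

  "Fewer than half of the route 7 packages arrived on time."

True

The determiner here denotes the relation: |A ∩ B| < |A ∖ B|.
|A| = 20, |A ∩ B| = 9, |A ∖ B| = 11.
9 < 11, so the statement is true.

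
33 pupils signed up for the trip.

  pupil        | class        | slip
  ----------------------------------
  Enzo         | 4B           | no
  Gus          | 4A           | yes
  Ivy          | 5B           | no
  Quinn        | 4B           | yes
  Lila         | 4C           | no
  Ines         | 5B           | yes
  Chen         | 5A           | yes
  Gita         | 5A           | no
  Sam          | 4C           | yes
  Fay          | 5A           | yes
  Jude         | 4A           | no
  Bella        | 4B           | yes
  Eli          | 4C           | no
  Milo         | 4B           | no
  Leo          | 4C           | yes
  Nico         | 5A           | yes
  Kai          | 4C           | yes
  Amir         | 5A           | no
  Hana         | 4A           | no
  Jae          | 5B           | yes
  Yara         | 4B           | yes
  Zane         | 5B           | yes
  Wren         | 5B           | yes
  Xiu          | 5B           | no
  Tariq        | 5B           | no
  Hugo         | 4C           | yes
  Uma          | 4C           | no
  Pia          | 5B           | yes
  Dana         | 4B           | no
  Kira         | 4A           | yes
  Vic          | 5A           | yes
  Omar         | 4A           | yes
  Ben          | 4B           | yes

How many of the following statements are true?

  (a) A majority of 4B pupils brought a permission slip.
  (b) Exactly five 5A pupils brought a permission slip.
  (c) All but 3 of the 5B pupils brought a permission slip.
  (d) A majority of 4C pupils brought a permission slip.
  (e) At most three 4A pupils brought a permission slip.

(a) 4B: |A| = 7, |A ∩ B| = 4; needs |A ∩ B| > |A ∖ B| — true.
(b) 5A: |A| = 6, |A ∩ B| = 4; needs |A ∩ B| = 5 — false.
(c) 5B: |A| = 8, |A ∩ B| = 5; needs |A ∖ B| = 3 — true.
(d) 4C: |A| = 7, |A ∩ B| = 4; needs |A ∩ B| > |A ∖ B| — true.
(e) 4A: |A| = 5, |A ∩ B| = 3; needs |A ∩ B| ≤ 3 — true.

4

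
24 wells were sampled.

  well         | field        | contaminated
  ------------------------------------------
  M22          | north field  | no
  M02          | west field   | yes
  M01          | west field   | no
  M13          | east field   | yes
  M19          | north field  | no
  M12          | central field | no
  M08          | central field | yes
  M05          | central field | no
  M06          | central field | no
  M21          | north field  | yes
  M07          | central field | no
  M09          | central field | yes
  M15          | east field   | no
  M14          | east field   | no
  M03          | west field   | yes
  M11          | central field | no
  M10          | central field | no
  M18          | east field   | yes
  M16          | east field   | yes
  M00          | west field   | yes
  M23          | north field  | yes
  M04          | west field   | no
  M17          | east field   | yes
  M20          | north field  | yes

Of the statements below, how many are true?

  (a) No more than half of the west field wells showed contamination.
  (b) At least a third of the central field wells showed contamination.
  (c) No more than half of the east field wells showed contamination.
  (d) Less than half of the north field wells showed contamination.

(a) west field: |A| = 5, |A ∩ B| = 3; needs |A ∩ B| ≤ |A ∖ B| — false.
(b) central field: |A| = 8, |A ∩ B| = 2; needs |A ∩ B| / |A| ≥ 1/3 — false.
(c) east field: |A| = 6, |A ∩ B| = 4; needs |A ∩ B| ≤ |A ∖ B| — false.
(d) north field: |A| = 5, |A ∩ B| = 3; needs |A ∩ B| < |A ∖ B| — false.

0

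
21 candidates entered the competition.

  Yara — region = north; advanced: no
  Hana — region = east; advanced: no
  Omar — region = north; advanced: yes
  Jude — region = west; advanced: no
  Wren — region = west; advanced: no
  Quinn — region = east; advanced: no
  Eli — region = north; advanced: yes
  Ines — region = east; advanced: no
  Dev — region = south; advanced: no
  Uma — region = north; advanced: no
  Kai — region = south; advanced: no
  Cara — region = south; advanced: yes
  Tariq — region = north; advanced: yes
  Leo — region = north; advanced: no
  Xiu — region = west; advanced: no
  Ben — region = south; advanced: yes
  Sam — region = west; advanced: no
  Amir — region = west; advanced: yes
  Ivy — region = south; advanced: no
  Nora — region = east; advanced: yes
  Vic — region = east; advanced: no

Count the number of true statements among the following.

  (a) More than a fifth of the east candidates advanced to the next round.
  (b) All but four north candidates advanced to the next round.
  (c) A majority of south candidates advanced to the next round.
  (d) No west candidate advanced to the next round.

0

(a) east: |A| = 5, |A ∩ B| = 1; needs |A ∩ B| / |A| > 1/5 — false.
(b) north: |A| = 6, |A ∩ B| = 3; needs |A ∖ B| = 4 — false.
(c) south: |A| = 5, |A ∩ B| = 2; needs |A ∩ B| > |A ∖ B| — false.
(d) west: |A| = 5, |A ∩ B| = 1; needs A ∩ B = ∅ (|A ∩ B| = 0) — false.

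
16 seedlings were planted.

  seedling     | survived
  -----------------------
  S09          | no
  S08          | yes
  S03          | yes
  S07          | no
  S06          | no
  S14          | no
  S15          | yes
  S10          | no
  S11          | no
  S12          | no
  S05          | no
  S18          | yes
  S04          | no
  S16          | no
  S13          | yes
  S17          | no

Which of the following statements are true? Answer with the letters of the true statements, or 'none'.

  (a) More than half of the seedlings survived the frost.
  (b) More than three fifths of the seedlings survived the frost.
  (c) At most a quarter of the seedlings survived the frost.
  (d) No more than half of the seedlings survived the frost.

|A| = 16, |A ∩ B| = 5, |A ∖ B| = 11.
(a) |A ∩ B| > |A ∖ B|: fails.
(b) |A ∩ B| / |A| > 3/5: fails.
(c) |A ∩ B| / |A| ≤ 1/4: fails.
(d) |A ∩ B| ≤ |A ∖ B|: holds.

(d)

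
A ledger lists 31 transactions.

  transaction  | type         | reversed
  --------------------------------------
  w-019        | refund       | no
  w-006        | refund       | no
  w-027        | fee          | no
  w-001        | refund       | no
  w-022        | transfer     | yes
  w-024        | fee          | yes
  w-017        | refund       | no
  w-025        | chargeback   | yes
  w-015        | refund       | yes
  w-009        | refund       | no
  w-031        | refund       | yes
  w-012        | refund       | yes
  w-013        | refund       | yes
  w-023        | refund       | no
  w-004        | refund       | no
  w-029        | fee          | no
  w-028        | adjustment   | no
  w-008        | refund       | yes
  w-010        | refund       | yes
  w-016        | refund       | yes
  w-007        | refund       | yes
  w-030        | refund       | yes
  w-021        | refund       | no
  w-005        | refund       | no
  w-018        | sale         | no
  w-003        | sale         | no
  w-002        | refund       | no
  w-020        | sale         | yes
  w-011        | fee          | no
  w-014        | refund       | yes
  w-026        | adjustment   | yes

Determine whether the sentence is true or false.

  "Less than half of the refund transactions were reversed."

'Less than half of the refund transactions were reversed' holds iff |A ∩ B| < |A ∖ B|.
|A| = 20, |A ∩ B| = 10, |A ∖ B| = 10.
10 = 10, so the statement is false.

False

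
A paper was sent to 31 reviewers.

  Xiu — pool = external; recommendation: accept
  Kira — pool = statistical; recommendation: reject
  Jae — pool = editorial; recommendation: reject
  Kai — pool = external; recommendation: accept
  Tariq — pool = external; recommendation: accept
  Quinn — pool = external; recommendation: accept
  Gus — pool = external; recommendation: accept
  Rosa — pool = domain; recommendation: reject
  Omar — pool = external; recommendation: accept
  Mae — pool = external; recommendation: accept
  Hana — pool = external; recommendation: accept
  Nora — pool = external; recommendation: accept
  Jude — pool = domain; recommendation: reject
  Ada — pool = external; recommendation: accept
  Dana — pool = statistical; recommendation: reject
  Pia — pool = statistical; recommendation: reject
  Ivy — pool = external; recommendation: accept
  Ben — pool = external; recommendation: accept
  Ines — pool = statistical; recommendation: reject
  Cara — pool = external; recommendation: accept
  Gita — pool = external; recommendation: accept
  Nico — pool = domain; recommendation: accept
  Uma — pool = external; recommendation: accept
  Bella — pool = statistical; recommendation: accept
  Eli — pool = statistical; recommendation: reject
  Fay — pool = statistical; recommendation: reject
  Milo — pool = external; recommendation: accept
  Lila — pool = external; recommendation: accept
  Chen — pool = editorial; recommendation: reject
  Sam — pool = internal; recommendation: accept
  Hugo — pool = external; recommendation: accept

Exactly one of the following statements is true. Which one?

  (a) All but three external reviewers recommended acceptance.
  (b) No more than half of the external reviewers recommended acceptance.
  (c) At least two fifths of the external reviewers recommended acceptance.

|A| = 18, |A ∩ B| = 18, |A ∖ B| = 0.
(a) requires |A ∖ B| = 3: false.
(b) requires |A ∩ B| ≤ |A ∖ B|: false.
(c) requires |A ∩ B| / |A| ≥ 2/5: true.

(c)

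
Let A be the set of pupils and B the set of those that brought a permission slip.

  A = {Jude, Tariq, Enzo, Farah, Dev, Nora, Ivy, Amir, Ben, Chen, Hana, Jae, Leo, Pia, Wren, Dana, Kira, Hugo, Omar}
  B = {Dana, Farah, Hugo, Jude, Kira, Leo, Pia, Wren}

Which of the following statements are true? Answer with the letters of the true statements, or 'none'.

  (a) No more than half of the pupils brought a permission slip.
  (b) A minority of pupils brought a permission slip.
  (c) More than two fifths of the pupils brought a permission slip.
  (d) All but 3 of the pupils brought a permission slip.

|A| = 19, |A ∩ B| = 8, |A ∖ B| = 11.
(a) |A ∩ B| ≤ |A ∖ B|: holds.
(b) |A ∩ B| < |A ∖ B|: holds.
(c) |A ∩ B| / |A| > 2/5: holds.
(d) |A ∖ B| = 3: fails.

(a), (b), (c)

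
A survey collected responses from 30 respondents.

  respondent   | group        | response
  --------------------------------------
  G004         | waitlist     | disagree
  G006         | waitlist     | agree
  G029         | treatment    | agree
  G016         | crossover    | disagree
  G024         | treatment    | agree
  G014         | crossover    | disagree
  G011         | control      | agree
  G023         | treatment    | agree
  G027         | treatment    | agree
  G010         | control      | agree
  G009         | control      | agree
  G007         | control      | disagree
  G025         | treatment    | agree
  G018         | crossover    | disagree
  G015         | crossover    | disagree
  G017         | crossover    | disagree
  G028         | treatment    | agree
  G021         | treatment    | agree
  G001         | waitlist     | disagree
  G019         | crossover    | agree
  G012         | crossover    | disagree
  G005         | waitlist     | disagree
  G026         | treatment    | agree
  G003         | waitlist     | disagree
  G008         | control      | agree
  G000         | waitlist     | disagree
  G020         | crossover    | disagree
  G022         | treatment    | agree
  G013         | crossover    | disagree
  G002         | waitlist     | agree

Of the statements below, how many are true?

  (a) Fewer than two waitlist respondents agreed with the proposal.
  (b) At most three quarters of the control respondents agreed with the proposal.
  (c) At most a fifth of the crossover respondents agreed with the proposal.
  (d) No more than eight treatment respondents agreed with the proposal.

1

(a) waitlist: |A| = 7, |A ∩ B| = 2; needs |A ∩ B| < 2 — false.
(b) control: |A| = 5, |A ∩ B| = 4; needs |A ∩ B| / |A| ≤ 3/4 — false.
(c) crossover: |A| = 9, |A ∩ B| = 1; needs |A ∩ B| / |A| ≤ 1/5 — true.
(d) treatment: |A| = 9, |A ∩ B| = 9; needs |A ∩ B| ≤ 8 — false.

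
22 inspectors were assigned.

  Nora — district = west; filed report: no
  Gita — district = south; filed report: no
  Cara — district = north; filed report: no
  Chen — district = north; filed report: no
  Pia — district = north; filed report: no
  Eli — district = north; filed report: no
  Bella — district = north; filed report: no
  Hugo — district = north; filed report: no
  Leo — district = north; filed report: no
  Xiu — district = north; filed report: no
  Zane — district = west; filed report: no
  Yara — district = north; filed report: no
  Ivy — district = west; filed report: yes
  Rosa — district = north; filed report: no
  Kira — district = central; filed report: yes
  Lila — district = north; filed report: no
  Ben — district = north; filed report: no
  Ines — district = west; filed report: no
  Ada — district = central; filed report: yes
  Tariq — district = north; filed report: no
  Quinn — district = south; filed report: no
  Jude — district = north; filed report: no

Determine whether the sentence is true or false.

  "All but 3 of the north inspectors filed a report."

False

Truth condition: |A ∖ B| = 3.
A (the restrictor) = {Cara, Chen, Pia, Eli, Bella, Hugo, Leo, Xiu, Yara, Rosa, Lila, Ben, Tariq, Jude}, |A| = 14.
A ∖ B = {Cara, Chen, Pia, Eli, Bella, Hugo, Leo, Xiu, Yara, Rosa, Lila, Ben, Tariq, Jude}, so |A ∖ B| = 14.
|A ∖ B| = 14, so the statement is false.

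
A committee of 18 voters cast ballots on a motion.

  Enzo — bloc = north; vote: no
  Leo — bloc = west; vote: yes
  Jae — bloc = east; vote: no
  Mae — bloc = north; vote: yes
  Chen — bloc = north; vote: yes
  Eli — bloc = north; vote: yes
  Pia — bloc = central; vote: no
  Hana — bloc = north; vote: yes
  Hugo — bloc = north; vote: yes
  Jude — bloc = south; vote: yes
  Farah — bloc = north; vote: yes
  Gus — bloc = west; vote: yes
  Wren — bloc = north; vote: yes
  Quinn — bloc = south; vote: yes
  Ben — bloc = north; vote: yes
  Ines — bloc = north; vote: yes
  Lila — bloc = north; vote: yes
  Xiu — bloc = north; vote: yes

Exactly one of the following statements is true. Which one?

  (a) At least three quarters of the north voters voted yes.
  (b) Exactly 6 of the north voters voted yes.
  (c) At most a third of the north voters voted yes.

(a)

|A| = 12, |A ∩ B| = 11, |A ∖ B| = 1.
(a) requires |A ∩ B| / |A| ≥ 3/4: true.
(b) requires |A ∩ B| = 6: false.
(c) requires |A ∩ B| / |A| ≤ 1/3: false.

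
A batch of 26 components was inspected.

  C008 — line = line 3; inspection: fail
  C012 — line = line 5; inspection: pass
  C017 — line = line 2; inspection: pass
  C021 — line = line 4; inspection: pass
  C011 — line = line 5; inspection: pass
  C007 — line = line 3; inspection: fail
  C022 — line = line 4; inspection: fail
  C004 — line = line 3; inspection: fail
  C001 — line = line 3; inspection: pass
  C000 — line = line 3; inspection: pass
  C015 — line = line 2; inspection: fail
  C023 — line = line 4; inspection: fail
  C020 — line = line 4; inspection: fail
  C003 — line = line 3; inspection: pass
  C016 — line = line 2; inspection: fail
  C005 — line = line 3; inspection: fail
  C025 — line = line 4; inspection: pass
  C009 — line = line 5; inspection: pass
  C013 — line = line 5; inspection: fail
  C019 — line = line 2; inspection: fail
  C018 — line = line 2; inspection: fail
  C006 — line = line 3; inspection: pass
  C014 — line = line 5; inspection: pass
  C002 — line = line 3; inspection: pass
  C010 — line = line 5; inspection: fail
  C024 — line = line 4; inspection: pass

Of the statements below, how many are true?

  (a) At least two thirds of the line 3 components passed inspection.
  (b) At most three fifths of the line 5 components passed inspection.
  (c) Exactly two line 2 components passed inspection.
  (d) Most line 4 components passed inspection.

0

(a) line 3: |A| = 9, |A ∩ B| = 5; needs |A ∩ B| / |A| ≥ 2/3 — false.
(b) line 5: |A| = 6, |A ∩ B| = 4; needs |A ∩ B| / |A| ≤ 3/5 — false.
(c) line 2: |A| = 5, |A ∩ B| = 1; needs |A ∩ B| = 2 — false.
(d) line 4: |A| = 6, |A ∩ B| = 3; needs |A ∩ B| > |A ∖ B| — false.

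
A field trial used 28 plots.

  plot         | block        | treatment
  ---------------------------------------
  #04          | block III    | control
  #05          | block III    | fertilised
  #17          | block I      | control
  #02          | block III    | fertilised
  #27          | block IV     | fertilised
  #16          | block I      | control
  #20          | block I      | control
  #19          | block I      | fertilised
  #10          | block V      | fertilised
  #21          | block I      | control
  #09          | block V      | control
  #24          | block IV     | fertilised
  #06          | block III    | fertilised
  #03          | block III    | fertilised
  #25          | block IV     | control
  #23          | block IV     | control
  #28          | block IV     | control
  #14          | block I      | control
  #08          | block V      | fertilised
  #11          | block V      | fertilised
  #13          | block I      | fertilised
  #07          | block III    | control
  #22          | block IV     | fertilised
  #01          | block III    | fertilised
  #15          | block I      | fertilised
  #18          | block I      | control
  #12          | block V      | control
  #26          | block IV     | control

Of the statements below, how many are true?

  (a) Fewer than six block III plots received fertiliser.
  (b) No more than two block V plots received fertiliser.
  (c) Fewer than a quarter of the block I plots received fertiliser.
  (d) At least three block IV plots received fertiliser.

2

(a) block III: |A| = 7, |A ∩ B| = 5; needs |A ∩ B| < 6 — true.
(b) block V: |A| = 5, |A ∩ B| = 3; needs |A ∩ B| ≤ 2 — false.
(c) block I: |A| = 9, |A ∩ B| = 3; needs |A ∩ B| / |A| < 1/4 — false.
(d) block IV: |A| = 7, |A ∩ B| = 3; needs |A ∩ B| ≥ 3 — true.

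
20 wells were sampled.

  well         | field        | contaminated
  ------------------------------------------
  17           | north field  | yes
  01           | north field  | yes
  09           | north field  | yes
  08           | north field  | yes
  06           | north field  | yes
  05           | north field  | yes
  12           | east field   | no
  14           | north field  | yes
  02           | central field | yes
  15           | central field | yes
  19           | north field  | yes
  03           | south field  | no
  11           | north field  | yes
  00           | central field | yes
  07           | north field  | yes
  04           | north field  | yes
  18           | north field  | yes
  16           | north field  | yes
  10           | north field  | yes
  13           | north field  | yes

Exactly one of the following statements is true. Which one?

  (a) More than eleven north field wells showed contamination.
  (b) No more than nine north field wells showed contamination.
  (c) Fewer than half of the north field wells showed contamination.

(a)

|A| = 15, |A ∩ B| = 15, |A ∖ B| = 0.
(a) requires |A ∩ B| > 11: true.
(b) requires |A ∩ B| ≤ 9: false.
(c) requires |A ∩ B| < |A ∖ B|: false.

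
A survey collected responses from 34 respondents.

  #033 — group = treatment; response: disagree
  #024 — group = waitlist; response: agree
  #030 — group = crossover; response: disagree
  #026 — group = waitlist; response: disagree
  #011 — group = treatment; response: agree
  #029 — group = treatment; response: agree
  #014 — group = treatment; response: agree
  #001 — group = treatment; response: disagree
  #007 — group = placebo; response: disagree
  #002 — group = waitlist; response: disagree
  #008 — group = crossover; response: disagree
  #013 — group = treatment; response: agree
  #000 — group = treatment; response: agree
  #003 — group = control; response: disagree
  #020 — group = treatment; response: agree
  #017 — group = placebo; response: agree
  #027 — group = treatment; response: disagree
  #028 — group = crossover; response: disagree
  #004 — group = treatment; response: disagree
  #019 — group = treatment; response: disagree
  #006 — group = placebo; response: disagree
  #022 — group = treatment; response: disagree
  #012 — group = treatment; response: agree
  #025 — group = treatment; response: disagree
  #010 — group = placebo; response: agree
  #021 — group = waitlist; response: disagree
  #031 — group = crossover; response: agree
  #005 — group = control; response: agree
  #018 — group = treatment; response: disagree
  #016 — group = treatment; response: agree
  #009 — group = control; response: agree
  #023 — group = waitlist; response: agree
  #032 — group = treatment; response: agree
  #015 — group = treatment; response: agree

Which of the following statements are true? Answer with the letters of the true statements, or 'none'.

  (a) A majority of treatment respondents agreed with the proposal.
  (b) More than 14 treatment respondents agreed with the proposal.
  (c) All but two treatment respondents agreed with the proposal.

|A| = 18, |A ∩ B| = 10, |A ∖ B| = 8.
(a) |A ∩ B| > |A ∖ B|: holds.
(b) |A ∩ B| > 14: fails.
(c) |A ∖ B| = 2: fails.

(a)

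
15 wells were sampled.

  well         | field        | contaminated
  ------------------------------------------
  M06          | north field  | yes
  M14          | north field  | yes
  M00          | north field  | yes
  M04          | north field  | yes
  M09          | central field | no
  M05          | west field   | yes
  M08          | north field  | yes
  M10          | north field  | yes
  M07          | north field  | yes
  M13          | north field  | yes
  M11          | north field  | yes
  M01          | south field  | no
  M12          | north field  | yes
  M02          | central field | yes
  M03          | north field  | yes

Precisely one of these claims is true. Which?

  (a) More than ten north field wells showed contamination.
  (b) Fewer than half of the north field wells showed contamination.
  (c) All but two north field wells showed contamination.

(a)

|A| = 11, |A ∩ B| = 11, |A ∖ B| = 0.
(a) requires |A ∩ B| > 10: true.
(b) requires |A ∩ B| < |A ∖ B|: false.
(c) requires |A ∖ B| = 2: false.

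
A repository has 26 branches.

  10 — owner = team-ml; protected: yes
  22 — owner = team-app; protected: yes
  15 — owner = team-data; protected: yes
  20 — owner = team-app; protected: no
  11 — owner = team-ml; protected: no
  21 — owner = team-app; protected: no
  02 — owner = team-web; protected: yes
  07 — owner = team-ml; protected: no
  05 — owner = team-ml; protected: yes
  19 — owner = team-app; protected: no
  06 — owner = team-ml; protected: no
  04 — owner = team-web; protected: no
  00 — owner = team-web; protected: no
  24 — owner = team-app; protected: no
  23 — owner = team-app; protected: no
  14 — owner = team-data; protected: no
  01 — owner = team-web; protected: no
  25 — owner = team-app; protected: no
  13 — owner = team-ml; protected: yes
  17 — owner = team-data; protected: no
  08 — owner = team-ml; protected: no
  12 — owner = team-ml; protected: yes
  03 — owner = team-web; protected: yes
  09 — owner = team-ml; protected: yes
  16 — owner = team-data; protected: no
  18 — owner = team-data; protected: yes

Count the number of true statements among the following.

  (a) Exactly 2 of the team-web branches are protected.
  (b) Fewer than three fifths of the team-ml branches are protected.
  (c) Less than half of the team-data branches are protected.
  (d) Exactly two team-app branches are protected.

3

(a) team-web: |A| = 5, |A ∩ B| = 2; needs |A ∩ B| = 2 — true.
(b) team-ml: |A| = 9, |A ∩ B| = 5; needs |A ∩ B| / |A| < 3/5 — true.
(c) team-data: |A| = 5, |A ∩ B| = 2; needs |A ∩ B| < |A ∖ B| — true.
(d) team-app: |A| = 7, |A ∩ B| = 1; needs |A ∩ B| = 2 — false.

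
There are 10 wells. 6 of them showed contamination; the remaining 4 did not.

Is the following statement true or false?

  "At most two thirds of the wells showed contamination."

True

Truth condition: |A ∩ B| / |A| ≤ 2/3.
|A| = 10, |A ∩ B| = 6, |A ∖ B| = 4.
|A ∩ B|/|A| = 6/10, so the statement is true.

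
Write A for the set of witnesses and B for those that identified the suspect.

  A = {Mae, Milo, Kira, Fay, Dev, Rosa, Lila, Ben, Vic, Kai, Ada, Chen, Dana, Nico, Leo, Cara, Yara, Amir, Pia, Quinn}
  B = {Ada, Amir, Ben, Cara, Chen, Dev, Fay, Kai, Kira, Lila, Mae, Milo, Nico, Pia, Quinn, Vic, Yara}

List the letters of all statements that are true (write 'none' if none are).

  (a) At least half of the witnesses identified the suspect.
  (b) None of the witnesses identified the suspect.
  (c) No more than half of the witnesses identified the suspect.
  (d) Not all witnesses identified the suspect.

(a), (d)

|A| = 20, |A ∩ B| = 17, |A ∖ B| = 3.
(a) |A ∩ B| ≥ |A ∖ B|: holds.
(b) A ∩ B = ∅ (|A ∩ B| = 0): fails.
(c) |A ∩ B| ≤ |A ∖ B|: fails.
(d) A ⊄ B (|A ∖ B| ≥ 1): holds.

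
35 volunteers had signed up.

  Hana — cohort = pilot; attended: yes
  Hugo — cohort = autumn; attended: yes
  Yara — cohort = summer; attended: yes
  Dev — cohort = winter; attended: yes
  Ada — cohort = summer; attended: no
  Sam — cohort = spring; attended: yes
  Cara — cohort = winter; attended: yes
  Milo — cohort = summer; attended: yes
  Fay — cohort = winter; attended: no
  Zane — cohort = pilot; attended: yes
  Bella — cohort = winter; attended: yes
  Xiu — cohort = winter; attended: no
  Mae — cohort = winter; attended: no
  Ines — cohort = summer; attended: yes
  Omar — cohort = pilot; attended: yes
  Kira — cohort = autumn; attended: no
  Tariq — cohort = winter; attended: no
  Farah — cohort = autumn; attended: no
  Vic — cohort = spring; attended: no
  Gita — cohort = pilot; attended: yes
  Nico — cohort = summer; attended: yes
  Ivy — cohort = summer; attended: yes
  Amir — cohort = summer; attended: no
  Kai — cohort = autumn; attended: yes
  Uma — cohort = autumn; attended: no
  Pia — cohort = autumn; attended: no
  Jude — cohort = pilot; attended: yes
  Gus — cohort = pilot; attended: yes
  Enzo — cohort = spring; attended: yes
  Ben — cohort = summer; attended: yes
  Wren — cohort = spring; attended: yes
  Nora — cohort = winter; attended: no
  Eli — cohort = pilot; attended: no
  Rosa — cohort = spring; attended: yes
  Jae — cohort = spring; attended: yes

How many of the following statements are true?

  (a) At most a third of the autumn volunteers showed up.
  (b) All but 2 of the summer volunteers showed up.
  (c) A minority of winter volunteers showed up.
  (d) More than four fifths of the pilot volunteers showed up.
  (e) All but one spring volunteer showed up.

5

(a) autumn: |A| = 6, |A ∩ B| = 2; needs |A ∩ B| / |A| ≤ 1/3 — true.
(b) summer: |A| = 8, |A ∩ B| = 6; needs |A ∖ B| = 2 — true.
(c) winter: |A| = 8, |A ∩ B| = 3; needs |A ∩ B| < |A ∖ B| — true.
(d) pilot: |A| = 7, |A ∩ B| = 6; needs |A ∩ B| / |A| > 4/5 — true.
(e) spring: |A| = 6, |A ∩ B| = 5; needs |A ∖ B| = 1 — true.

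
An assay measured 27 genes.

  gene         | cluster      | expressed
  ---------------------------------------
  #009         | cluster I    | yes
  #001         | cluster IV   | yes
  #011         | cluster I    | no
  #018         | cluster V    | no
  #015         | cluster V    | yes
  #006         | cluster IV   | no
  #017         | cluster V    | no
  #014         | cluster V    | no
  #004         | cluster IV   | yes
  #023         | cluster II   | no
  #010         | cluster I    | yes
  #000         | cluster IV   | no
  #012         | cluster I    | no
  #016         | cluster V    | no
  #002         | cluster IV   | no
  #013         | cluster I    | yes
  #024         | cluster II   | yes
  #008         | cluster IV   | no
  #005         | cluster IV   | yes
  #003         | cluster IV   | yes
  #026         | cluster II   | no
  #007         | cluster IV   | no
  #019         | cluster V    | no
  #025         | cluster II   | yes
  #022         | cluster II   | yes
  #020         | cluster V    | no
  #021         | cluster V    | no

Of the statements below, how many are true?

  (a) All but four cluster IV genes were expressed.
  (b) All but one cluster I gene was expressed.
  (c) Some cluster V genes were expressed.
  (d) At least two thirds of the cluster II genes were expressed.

(a) cluster IV: |A| = 9, |A ∩ B| = 4; needs |A ∖ B| = 4 — false.
(b) cluster I: |A| = 5, |A ∩ B| = 3; needs |A ∖ B| = 1 — false.
(c) cluster V: |A| = 8, |A ∩ B| = 1; needs A ∩ B ≠ ∅ (|A ∩ B| ≥ 1) — true.
(d) cluster II: |A| = 5, |A ∩ B| = 3; needs |A ∩ B| / |A| ≥ 2/3 — false.

1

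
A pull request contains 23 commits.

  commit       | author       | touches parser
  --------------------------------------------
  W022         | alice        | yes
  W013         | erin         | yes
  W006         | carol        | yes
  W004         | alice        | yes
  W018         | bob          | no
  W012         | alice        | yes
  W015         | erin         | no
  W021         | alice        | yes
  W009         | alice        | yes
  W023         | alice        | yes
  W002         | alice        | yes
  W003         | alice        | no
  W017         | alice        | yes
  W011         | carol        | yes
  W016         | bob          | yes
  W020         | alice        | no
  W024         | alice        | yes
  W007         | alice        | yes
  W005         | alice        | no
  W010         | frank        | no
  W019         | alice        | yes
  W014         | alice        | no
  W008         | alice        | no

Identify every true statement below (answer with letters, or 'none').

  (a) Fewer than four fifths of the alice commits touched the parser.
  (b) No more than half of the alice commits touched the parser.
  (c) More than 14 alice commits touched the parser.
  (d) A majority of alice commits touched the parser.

(a), (d)

|A| = 16, |A ∩ B| = 11, |A ∖ B| = 5.
(a) |A ∩ B| / |A| < 4/5: holds.
(b) |A ∩ B| ≤ |A ∖ B|: fails.
(c) |A ∩ B| > 14: fails.
(d) |A ∩ B| > |A ∖ B|: holds.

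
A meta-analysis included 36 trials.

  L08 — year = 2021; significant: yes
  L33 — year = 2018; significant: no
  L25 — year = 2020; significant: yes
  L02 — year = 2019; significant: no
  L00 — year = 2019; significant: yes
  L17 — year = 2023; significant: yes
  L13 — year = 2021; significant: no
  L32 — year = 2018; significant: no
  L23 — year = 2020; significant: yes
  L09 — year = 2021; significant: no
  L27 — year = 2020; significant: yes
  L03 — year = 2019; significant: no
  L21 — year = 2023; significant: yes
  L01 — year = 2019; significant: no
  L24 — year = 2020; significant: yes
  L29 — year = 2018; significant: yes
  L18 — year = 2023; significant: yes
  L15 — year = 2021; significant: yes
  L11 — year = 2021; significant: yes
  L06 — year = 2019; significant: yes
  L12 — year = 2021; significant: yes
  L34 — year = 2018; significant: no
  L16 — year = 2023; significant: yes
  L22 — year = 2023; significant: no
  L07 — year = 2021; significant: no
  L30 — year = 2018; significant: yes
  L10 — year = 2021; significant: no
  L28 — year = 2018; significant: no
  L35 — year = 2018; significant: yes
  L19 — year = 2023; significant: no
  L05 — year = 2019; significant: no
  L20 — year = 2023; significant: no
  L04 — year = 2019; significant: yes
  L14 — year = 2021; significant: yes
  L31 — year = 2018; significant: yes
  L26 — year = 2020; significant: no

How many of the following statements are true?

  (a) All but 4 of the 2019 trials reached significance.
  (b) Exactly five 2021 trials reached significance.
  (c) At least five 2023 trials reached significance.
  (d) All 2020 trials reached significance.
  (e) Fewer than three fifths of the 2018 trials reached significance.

(a) 2019: |A| = 7, |A ∩ B| = 3; needs |A ∖ B| = 4 — true.
(b) 2021: |A| = 9, |A ∩ B| = 5; needs |A ∩ B| = 5 — true.
(c) 2023: |A| = 7, |A ∩ B| = 4; needs |A ∩ B| ≥ 5 — false.
(d) 2020: |A| = 5, |A ∩ B| = 4; needs A ⊆ B, i.e. every element of A is in B (|A ∖ B| = 0) — false.
(e) 2018: |A| = 8, |A ∩ B| = 4; needs |A ∩ B| / |A| < 3/5 — true.

3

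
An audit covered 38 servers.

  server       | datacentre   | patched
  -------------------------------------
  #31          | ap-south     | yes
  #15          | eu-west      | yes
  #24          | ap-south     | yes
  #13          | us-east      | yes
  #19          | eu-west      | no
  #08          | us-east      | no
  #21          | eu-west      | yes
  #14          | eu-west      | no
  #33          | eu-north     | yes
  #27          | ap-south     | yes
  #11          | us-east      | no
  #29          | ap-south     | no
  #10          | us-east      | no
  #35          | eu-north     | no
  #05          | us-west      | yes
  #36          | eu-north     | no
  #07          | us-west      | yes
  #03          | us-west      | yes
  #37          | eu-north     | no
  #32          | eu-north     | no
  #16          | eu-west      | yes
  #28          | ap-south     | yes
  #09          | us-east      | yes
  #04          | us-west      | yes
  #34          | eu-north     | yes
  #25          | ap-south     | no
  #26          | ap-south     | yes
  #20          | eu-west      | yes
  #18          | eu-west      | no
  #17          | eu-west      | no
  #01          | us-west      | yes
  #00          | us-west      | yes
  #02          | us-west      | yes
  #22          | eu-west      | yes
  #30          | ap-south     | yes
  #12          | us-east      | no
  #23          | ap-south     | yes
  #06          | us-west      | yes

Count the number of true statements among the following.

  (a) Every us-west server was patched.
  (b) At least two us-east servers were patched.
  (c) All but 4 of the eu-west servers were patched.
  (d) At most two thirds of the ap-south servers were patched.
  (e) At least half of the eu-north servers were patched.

(a) us-west: |A| = 8, |A ∩ B| = 8; needs A ⊆ B, i.e. every element of A is in B (|A ∖ B| = 0) — true.
(b) us-east: |A| = 6, |A ∩ B| = 2; needs |A ∩ B| ≥ 2 — true.
(c) eu-west: |A| = 9, |A ∩ B| = 5; needs |A ∖ B| = 4 — true.
(d) ap-south: |A| = 9, |A ∩ B| = 7; needs |A ∩ B| / |A| ≤ 2/3 — false.
(e) eu-north: |A| = 6, |A ∩ B| = 2; needs |A ∩ B| ≥ |A ∖ B| — false.

3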